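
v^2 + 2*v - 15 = (v - 3)*(v + 5)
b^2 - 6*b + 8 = (b - 4)*(b - 2)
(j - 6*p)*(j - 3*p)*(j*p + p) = j^3*p - 9*j^2*p^2 + j^2*p + 18*j*p^3 - 9*j*p^2 + 18*p^3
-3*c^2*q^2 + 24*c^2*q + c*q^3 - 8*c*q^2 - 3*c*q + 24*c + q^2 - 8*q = (-3*c + q)*(q - 8)*(c*q + 1)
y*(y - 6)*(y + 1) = y^3 - 5*y^2 - 6*y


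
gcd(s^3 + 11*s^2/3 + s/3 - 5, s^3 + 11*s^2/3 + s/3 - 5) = s^3 + 11*s^2/3 + s/3 - 5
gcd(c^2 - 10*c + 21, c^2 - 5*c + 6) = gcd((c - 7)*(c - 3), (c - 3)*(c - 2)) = c - 3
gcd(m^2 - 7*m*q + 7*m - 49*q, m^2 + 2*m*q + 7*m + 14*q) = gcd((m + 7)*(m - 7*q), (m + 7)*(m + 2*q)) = m + 7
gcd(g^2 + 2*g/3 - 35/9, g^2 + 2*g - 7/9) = g + 7/3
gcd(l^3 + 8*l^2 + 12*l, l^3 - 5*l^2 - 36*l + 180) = l + 6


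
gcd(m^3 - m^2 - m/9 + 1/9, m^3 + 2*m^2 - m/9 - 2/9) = m^2 - 1/9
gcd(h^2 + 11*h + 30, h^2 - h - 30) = h + 5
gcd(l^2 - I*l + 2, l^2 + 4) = l - 2*I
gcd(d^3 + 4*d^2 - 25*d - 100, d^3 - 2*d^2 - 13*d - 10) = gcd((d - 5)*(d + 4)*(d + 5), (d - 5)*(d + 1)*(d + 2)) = d - 5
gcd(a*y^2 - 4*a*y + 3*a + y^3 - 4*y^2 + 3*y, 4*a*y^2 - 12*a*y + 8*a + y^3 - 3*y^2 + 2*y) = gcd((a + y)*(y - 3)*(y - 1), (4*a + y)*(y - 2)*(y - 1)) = y - 1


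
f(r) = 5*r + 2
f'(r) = 5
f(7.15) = 37.75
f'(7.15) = 5.00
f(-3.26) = -14.30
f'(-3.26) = 5.00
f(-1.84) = -7.20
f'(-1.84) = 5.00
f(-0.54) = -0.70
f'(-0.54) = 5.00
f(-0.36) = 0.20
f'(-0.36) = 5.00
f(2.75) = 15.75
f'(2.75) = 5.00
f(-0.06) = 1.70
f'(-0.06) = 5.00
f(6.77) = 35.85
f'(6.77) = 5.00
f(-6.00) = -28.00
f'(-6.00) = 5.00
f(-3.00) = -13.00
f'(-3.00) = 5.00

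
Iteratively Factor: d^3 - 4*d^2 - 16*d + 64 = (d + 4)*(d^2 - 8*d + 16) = (d - 4)*(d + 4)*(d - 4)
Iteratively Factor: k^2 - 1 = (k - 1)*(k + 1)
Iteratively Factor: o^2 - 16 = (o - 4)*(o + 4)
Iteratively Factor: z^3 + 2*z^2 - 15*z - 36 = (z - 4)*(z^2 + 6*z + 9) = (z - 4)*(z + 3)*(z + 3)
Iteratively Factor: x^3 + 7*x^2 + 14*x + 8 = (x + 2)*(x^2 + 5*x + 4) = (x + 1)*(x + 2)*(x + 4)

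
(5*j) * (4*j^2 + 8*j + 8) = 20*j^3 + 40*j^2 + 40*j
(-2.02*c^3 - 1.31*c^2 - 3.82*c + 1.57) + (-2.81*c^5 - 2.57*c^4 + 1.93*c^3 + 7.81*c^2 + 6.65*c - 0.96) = -2.81*c^5 - 2.57*c^4 - 0.0900000000000001*c^3 + 6.5*c^2 + 2.83*c + 0.61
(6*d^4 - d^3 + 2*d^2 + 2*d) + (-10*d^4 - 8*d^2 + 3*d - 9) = -4*d^4 - d^3 - 6*d^2 + 5*d - 9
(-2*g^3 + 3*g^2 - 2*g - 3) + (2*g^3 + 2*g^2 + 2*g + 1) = 5*g^2 - 2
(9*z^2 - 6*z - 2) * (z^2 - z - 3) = 9*z^4 - 15*z^3 - 23*z^2 + 20*z + 6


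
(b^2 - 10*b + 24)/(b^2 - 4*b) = (b - 6)/b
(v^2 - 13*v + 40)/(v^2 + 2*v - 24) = (v^2 - 13*v + 40)/(v^2 + 2*v - 24)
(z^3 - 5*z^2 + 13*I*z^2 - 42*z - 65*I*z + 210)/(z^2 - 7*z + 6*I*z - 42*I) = (z^2 + z*(-5 + 7*I) - 35*I)/(z - 7)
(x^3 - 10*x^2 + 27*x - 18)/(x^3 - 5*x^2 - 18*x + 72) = (x - 1)/(x + 4)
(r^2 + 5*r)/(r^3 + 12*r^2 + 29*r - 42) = r*(r + 5)/(r^3 + 12*r^2 + 29*r - 42)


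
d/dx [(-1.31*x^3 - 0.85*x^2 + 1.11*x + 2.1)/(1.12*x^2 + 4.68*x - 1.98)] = (-1.4672*x^4 - 12.2616*x^3 + 2.5602*x^2 - 1.338*x - 12.0258)/(1.2544*x^4 + 10.4832*x^3 + 17.4672*x^2 - 18.5328*x + 3.9204)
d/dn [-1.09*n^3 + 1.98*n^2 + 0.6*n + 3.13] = -3.27*n^2 + 3.96*n + 0.6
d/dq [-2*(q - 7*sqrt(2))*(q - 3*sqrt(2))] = -4*q + 20*sqrt(2)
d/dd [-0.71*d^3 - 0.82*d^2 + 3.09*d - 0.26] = -2.13*d^2 - 1.64*d + 3.09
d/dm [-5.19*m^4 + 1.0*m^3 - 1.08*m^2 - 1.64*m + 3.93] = -20.76*m^3 + 3.0*m^2 - 2.16*m - 1.64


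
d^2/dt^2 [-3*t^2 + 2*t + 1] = -6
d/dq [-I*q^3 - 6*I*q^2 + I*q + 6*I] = I*(-3*q^2 - 12*q + 1)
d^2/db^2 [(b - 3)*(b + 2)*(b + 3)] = 6*b + 4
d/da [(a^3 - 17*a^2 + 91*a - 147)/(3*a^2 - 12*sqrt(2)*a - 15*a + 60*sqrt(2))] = ((-2*a + 5 + 4*sqrt(2))*(a^3 - 17*a^2 + 91*a - 147) + (3*a^2 - 34*a + 91)*(a^2 - 4*sqrt(2)*a - 5*a + 20*sqrt(2)))/(3*(a^2 - 4*sqrt(2)*a - 5*a + 20*sqrt(2))^2)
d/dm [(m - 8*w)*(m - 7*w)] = 2*m - 15*w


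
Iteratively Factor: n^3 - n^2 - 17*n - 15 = (n + 3)*(n^2 - 4*n - 5) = (n + 1)*(n + 3)*(n - 5)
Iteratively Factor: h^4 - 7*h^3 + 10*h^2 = (h - 5)*(h^3 - 2*h^2) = (h - 5)*(h - 2)*(h^2) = h*(h - 5)*(h - 2)*(h)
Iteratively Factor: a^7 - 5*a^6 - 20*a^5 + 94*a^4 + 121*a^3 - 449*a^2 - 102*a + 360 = (a - 1)*(a^6 - 4*a^5 - 24*a^4 + 70*a^3 + 191*a^2 - 258*a - 360) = (a - 1)*(a + 3)*(a^5 - 7*a^4 - 3*a^3 + 79*a^2 - 46*a - 120) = (a - 5)*(a - 1)*(a + 3)*(a^4 - 2*a^3 - 13*a^2 + 14*a + 24) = (a - 5)*(a - 4)*(a - 1)*(a + 3)*(a^3 + 2*a^2 - 5*a - 6) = (a - 5)*(a - 4)*(a - 1)*(a + 3)^2*(a^2 - a - 2) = (a - 5)*(a - 4)*(a - 1)*(a + 1)*(a + 3)^2*(a - 2)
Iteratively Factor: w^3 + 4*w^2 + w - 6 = (w - 1)*(w^2 + 5*w + 6) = (w - 1)*(w + 2)*(w + 3)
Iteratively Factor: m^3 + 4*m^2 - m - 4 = (m + 4)*(m^2 - 1) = (m - 1)*(m + 4)*(m + 1)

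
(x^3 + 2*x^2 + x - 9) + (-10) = x^3 + 2*x^2 + x - 19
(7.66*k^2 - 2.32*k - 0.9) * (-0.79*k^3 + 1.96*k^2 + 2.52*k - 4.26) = -6.0514*k^5 + 16.8464*k^4 + 15.467*k^3 - 40.242*k^2 + 7.6152*k + 3.834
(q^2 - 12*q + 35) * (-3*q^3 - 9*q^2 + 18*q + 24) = -3*q^5 + 27*q^4 + 21*q^3 - 507*q^2 + 342*q + 840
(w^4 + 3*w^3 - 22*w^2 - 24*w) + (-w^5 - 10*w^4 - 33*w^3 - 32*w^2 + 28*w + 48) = -w^5 - 9*w^4 - 30*w^3 - 54*w^2 + 4*w + 48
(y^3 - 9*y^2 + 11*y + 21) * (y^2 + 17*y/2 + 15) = y^5 - y^4/2 - 101*y^3/2 - 41*y^2/2 + 687*y/2 + 315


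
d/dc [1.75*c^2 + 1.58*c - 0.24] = 3.5*c + 1.58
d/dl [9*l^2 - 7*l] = 18*l - 7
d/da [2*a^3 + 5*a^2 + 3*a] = 6*a^2 + 10*a + 3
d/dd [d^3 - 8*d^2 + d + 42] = 3*d^2 - 16*d + 1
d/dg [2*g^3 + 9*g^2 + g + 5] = 6*g^2 + 18*g + 1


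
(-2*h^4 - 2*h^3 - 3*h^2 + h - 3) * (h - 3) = -2*h^5 + 4*h^4 + 3*h^3 + 10*h^2 - 6*h + 9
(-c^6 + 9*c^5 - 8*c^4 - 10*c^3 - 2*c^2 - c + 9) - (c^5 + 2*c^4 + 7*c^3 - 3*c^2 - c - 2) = -c^6 + 8*c^5 - 10*c^4 - 17*c^3 + c^2 + 11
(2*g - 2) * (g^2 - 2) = 2*g^3 - 2*g^2 - 4*g + 4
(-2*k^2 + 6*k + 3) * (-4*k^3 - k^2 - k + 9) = 8*k^5 - 22*k^4 - 16*k^3 - 27*k^2 + 51*k + 27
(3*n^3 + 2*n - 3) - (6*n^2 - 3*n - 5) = 3*n^3 - 6*n^2 + 5*n + 2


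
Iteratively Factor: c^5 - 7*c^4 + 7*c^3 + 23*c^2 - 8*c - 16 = (c - 1)*(c^4 - 6*c^3 + c^2 + 24*c + 16) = (c - 4)*(c - 1)*(c^3 - 2*c^2 - 7*c - 4) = (c - 4)*(c - 1)*(c + 1)*(c^2 - 3*c - 4) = (c - 4)^2*(c - 1)*(c + 1)*(c + 1)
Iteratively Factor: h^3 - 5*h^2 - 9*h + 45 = (h - 5)*(h^2 - 9) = (h - 5)*(h - 3)*(h + 3)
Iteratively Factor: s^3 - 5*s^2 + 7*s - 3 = (s - 3)*(s^2 - 2*s + 1) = (s - 3)*(s - 1)*(s - 1)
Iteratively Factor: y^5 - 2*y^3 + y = (y - 1)*(y^4 + y^3 - y^2 - y) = (y - 1)*(y + 1)*(y^3 - y) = (y - 1)*(y + 1)^2*(y^2 - y) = (y - 1)^2*(y + 1)^2*(y)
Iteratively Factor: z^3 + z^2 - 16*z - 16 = (z + 4)*(z^2 - 3*z - 4) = (z + 1)*(z + 4)*(z - 4)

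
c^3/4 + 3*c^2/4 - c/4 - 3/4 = (c/4 + 1/4)*(c - 1)*(c + 3)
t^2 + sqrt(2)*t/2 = t*(t + sqrt(2)/2)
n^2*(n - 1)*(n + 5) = n^4 + 4*n^3 - 5*n^2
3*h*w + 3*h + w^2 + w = (3*h + w)*(w + 1)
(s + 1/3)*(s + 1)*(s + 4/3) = s^3 + 8*s^2/3 + 19*s/9 + 4/9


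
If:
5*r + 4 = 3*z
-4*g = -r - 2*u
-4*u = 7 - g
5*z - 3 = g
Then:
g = -197/169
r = -98/169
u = -345/169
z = 62/169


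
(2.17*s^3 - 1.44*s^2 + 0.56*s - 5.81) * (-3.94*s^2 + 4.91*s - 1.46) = -8.5498*s^5 + 16.3283*s^4 - 12.445*s^3 + 27.7434*s^2 - 29.3447*s + 8.4826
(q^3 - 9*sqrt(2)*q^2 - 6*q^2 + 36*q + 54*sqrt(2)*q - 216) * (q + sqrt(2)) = q^4 - 8*sqrt(2)*q^3 - 6*q^3 + 18*q^2 + 48*sqrt(2)*q^2 - 108*q + 36*sqrt(2)*q - 216*sqrt(2)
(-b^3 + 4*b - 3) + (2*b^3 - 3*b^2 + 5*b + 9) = b^3 - 3*b^2 + 9*b + 6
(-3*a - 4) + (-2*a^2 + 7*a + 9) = -2*a^2 + 4*a + 5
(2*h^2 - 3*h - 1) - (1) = 2*h^2 - 3*h - 2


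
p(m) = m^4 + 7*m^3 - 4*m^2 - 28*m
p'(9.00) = 4517.00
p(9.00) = 11088.00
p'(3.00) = 245.00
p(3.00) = 150.00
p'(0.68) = -22.47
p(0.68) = -18.47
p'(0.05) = -28.35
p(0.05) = -1.41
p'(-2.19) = 48.22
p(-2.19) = -8.39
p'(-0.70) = -13.48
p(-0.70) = 15.48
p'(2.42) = 132.31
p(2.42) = 42.32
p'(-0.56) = -17.64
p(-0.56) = 13.29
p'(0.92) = -14.47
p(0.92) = -22.98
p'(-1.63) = 23.51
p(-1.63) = 11.76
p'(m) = 4*m^3 + 21*m^2 - 8*m - 28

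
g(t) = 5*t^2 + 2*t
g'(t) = 10*t + 2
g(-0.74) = 1.26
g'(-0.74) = -5.40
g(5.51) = 162.82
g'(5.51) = 57.10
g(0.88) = 5.63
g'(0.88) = 10.80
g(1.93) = 22.48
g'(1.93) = 21.30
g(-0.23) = -0.20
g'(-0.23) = -0.30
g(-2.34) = 22.70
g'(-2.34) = -21.40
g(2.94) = 49.10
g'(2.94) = 31.40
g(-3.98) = 71.24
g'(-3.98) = -37.80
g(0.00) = 0.00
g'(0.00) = 2.00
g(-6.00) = 168.00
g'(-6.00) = -58.00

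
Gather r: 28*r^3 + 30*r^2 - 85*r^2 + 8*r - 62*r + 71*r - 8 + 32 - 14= 28*r^3 - 55*r^2 + 17*r + 10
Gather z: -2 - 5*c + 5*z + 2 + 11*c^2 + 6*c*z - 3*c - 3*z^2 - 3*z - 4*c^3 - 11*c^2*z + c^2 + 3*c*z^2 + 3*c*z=-4*c^3 + 12*c^2 - 8*c + z^2*(3*c - 3) + z*(-11*c^2 + 9*c + 2)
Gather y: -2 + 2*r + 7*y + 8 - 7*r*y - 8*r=-6*r + y*(7 - 7*r) + 6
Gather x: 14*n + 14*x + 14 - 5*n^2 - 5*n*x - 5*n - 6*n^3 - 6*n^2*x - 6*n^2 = -6*n^3 - 11*n^2 + 9*n + x*(-6*n^2 - 5*n + 14) + 14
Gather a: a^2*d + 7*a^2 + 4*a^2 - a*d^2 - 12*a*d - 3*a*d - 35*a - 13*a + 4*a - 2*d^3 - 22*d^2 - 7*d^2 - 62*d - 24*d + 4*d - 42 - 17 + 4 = a^2*(d + 11) + a*(-d^2 - 15*d - 44) - 2*d^3 - 29*d^2 - 82*d - 55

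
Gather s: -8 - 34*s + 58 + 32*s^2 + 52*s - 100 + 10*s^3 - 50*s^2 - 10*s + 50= 10*s^3 - 18*s^2 + 8*s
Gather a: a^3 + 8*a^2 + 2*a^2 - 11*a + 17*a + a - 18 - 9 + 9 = a^3 + 10*a^2 + 7*a - 18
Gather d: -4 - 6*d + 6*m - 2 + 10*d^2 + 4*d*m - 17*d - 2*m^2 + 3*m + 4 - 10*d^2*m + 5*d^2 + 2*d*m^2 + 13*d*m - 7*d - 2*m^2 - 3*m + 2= d^2*(15 - 10*m) + d*(2*m^2 + 17*m - 30) - 4*m^2 + 6*m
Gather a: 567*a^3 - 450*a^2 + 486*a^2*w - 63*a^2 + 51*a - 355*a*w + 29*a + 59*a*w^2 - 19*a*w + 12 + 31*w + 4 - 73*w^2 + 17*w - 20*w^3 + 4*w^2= 567*a^3 + a^2*(486*w - 513) + a*(59*w^2 - 374*w + 80) - 20*w^3 - 69*w^2 + 48*w + 16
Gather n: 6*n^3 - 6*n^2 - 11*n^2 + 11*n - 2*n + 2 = 6*n^3 - 17*n^2 + 9*n + 2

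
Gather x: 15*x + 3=15*x + 3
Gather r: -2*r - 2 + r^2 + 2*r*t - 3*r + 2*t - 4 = r^2 + r*(2*t - 5) + 2*t - 6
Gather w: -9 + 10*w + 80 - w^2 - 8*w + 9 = -w^2 + 2*w + 80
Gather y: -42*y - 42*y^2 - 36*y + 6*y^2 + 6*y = -36*y^2 - 72*y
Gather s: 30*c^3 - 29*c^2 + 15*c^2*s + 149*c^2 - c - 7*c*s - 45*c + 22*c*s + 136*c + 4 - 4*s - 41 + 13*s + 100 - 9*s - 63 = 30*c^3 + 120*c^2 + 90*c + s*(15*c^2 + 15*c)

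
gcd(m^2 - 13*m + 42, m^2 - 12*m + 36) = m - 6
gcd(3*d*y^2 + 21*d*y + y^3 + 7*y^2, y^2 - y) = y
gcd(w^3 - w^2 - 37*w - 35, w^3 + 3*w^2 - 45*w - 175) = w^2 - 2*w - 35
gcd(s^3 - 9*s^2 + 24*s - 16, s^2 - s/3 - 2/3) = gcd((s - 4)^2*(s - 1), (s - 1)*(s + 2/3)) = s - 1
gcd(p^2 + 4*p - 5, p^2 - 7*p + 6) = p - 1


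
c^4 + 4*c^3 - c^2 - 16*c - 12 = (c - 2)*(c + 1)*(c + 2)*(c + 3)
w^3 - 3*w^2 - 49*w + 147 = (w - 7)*(w - 3)*(w + 7)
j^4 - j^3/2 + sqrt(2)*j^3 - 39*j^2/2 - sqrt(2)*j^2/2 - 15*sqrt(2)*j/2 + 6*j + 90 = (j - 3)*(j + 5/2)*(j - 2*sqrt(2))*(j + 3*sqrt(2))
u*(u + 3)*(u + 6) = u^3 + 9*u^2 + 18*u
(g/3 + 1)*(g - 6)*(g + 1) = g^3/3 - 2*g^2/3 - 7*g - 6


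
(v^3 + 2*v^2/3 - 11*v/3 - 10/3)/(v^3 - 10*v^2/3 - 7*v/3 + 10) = (v + 1)/(v - 3)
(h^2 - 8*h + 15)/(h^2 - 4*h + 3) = (h - 5)/(h - 1)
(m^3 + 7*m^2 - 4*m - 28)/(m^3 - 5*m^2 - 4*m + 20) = (m + 7)/(m - 5)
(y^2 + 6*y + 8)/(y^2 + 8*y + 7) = (y^2 + 6*y + 8)/(y^2 + 8*y + 7)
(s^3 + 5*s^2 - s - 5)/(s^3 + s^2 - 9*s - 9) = (s^2 + 4*s - 5)/(s^2 - 9)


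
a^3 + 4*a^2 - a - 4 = (a - 1)*(a + 1)*(a + 4)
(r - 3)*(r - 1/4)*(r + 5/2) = r^3 - 3*r^2/4 - 59*r/8 + 15/8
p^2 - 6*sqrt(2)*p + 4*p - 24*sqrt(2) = (p + 4)*(p - 6*sqrt(2))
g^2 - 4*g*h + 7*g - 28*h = (g + 7)*(g - 4*h)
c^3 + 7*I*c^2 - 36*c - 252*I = (c - 6)*(c + 6)*(c + 7*I)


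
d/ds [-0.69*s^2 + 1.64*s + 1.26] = 1.64 - 1.38*s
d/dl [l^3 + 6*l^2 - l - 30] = 3*l^2 + 12*l - 1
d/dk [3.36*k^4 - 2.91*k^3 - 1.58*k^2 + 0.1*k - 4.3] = 13.44*k^3 - 8.73*k^2 - 3.16*k + 0.1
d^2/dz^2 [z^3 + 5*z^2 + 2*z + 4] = 6*z + 10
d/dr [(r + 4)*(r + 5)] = 2*r + 9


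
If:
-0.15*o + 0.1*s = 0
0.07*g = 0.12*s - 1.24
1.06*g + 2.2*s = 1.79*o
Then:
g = -6.32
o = 4.43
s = 6.65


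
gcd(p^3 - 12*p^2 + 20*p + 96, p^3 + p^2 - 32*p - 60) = p^2 - 4*p - 12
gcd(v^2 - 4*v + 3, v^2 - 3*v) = v - 3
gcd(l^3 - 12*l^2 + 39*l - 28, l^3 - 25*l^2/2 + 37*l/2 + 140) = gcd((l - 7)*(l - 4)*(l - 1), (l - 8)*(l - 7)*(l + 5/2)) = l - 7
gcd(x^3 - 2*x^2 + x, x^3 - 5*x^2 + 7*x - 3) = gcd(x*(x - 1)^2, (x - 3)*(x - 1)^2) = x^2 - 2*x + 1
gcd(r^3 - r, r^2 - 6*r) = r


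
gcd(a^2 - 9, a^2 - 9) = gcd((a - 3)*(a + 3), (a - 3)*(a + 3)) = a^2 - 9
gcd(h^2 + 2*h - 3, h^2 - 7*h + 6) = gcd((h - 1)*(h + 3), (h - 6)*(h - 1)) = h - 1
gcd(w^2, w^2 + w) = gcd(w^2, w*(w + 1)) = w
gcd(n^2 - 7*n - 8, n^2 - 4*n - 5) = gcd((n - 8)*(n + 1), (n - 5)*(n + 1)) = n + 1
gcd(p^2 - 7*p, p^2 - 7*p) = p^2 - 7*p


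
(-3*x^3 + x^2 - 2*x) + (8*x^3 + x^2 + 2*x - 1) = 5*x^3 + 2*x^2 - 1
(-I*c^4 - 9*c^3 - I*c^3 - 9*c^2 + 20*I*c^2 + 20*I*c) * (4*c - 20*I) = -4*I*c^5 - 56*c^4 - 4*I*c^4 - 56*c^3 + 260*I*c^3 + 400*c^2 + 260*I*c^2 + 400*c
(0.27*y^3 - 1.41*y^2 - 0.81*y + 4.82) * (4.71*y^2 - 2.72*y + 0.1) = 1.2717*y^5 - 7.3755*y^4 + 0.0470999999999999*y^3 + 24.7644*y^2 - 13.1914*y + 0.482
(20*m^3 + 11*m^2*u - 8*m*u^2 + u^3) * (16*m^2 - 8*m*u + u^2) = 320*m^5 + 16*m^4*u - 196*m^3*u^2 + 91*m^2*u^3 - 16*m*u^4 + u^5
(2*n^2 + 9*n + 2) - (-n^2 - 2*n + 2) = 3*n^2 + 11*n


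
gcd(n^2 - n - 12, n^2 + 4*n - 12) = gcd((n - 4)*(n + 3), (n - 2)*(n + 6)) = 1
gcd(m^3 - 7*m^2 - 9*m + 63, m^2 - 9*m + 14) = m - 7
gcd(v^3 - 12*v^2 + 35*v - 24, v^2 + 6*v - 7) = v - 1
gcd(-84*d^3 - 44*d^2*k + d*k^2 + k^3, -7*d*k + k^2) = 7*d - k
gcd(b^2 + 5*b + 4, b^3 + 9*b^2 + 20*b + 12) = b + 1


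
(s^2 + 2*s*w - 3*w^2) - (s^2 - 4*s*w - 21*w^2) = 6*s*w + 18*w^2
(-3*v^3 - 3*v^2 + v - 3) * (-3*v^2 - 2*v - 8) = 9*v^5 + 15*v^4 + 27*v^3 + 31*v^2 - 2*v + 24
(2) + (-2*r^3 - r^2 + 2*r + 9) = -2*r^3 - r^2 + 2*r + 11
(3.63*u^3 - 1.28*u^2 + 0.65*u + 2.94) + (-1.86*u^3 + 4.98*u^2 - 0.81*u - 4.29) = 1.77*u^3 + 3.7*u^2 - 0.16*u - 1.35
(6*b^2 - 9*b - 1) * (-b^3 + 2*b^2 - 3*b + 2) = -6*b^5 + 21*b^4 - 35*b^3 + 37*b^2 - 15*b - 2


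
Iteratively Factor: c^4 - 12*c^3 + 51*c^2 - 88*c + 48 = (c - 1)*(c^3 - 11*c^2 + 40*c - 48) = (c - 3)*(c - 1)*(c^2 - 8*c + 16) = (c - 4)*(c - 3)*(c - 1)*(c - 4)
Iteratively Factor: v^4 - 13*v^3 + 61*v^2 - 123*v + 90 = (v - 3)*(v^3 - 10*v^2 + 31*v - 30) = (v - 3)^2*(v^2 - 7*v + 10) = (v - 3)^2*(v - 2)*(v - 5)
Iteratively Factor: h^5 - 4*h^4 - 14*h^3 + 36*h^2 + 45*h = (h - 5)*(h^4 + h^3 - 9*h^2 - 9*h) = h*(h - 5)*(h^3 + h^2 - 9*h - 9) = h*(h - 5)*(h - 3)*(h^2 + 4*h + 3) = h*(h - 5)*(h - 3)*(h + 1)*(h + 3)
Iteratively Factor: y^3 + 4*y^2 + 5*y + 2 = (y + 1)*(y^2 + 3*y + 2) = (y + 1)*(y + 2)*(y + 1)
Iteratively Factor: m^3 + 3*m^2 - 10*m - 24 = (m - 3)*(m^2 + 6*m + 8) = (m - 3)*(m + 4)*(m + 2)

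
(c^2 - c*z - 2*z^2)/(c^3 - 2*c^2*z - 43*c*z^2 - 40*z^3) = (-c + 2*z)/(-c^2 + 3*c*z + 40*z^2)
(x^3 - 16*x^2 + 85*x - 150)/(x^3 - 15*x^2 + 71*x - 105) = (x^2 - 11*x + 30)/(x^2 - 10*x + 21)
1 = 1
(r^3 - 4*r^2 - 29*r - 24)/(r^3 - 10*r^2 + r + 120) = (r + 1)/(r - 5)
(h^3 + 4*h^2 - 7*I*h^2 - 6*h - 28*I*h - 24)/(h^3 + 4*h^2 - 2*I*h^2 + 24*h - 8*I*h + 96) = (h - I)/(h + 4*I)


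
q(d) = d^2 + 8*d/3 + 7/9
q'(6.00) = 14.67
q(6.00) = 52.78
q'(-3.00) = -3.33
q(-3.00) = 1.78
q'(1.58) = 5.83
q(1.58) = 7.49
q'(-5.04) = -7.41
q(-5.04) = 12.74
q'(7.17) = 17.01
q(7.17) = 71.31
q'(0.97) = 4.61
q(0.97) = 4.31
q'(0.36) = 3.39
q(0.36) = 1.87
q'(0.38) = 3.43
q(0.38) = 1.94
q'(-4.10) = -5.53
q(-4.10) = 6.65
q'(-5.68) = -8.69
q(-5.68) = 17.89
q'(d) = 2*d + 8/3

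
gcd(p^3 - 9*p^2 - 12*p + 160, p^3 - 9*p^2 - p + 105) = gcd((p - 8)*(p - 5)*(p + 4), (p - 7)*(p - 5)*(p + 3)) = p - 5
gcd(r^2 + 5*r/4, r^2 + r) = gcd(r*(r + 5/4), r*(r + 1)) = r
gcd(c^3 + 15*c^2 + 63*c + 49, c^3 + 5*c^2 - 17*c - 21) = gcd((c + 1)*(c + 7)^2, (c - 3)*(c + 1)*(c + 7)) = c^2 + 8*c + 7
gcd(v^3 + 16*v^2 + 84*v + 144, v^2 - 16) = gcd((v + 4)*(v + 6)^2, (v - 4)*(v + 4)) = v + 4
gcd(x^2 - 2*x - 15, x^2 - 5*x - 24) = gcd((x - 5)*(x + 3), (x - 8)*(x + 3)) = x + 3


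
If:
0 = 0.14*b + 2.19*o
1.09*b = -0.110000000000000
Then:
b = -0.10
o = 0.01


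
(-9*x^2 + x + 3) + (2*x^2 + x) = -7*x^2 + 2*x + 3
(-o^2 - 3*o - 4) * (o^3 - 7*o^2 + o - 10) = -o^5 + 4*o^4 + 16*o^3 + 35*o^2 + 26*o + 40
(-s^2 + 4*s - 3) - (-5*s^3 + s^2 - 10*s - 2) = 5*s^3 - 2*s^2 + 14*s - 1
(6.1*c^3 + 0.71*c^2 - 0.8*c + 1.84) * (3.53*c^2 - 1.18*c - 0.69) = 21.533*c^5 - 4.6917*c^4 - 7.8708*c^3 + 6.9493*c^2 - 1.6192*c - 1.2696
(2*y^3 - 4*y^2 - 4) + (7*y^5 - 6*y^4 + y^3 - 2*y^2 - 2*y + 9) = 7*y^5 - 6*y^4 + 3*y^3 - 6*y^2 - 2*y + 5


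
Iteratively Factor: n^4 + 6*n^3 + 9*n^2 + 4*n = (n + 1)*(n^3 + 5*n^2 + 4*n) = n*(n + 1)*(n^2 + 5*n + 4) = n*(n + 1)*(n + 4)*(n + 1)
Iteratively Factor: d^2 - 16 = (d - 4)*(d + 4)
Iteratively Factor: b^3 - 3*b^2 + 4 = (b + 1)*(b^2 - 4*b + 4) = (b - 2)*(b + 1)*(b - 2)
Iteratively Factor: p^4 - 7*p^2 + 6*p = (p - 1)*(p^3 + p^2 - 6*p) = p*(p - 1)*(p^2 + p - 6) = p*(p - 2)*(p - 1)*(p + 3)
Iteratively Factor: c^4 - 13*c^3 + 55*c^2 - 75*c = (c - 5)*(c^3 - 8*c^2 + 15*c) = (c - 5)*(c - 3)*(c^2 - 5*c) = (c - 5)^2*(c - 3)*(c)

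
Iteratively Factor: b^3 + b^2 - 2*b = (b - 1)*(b^2 + 2*b) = (b - 1)*(b + 2)*(b)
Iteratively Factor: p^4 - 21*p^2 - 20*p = (p)*(p^3 - 21*p - 20) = p*(p + 1)*(p^2 - p - 20) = p*(p - 5)*(p + 1)*(p + 4)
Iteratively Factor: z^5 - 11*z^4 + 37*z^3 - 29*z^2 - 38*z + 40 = (z - 4)*(z^4 - 7*z^3 + 9*z^2 + 7*z - 10) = (z - 4)*(z - 1)*(z^3 - 6*z^2 + 3*z + 10) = (z - 4)*(z - 1)*(z + 1)*(z^2 - 7*z + 10) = (z - 4)*(z - 2)*(z - 1)*(z + 1)*(z - 5)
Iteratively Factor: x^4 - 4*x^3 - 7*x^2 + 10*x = (x - 1)*(x^3 - 3*x^2 - 10*x) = (x - 5)*(x - 1)*(x^2 + 2*x) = x*(x - 5)*(x - 1)*(x + 2)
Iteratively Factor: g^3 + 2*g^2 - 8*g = (g + 4)*(g^2 - 2*g) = g*(g + 4)*(g - 2)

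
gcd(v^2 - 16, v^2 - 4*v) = v - 4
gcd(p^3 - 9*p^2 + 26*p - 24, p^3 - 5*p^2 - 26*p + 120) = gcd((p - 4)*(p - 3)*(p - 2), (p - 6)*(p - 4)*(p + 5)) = p - 4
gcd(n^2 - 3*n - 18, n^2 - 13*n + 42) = n - 6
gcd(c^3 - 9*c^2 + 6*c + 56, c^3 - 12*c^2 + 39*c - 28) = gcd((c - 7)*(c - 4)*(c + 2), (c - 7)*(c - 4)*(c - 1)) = c^2 - 11*c + 28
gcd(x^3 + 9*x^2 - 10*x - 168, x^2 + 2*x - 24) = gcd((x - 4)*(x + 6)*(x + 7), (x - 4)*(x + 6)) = x^2 + 2*x - 24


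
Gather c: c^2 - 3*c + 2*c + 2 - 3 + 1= c^2 - c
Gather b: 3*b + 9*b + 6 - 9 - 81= 12*b - 84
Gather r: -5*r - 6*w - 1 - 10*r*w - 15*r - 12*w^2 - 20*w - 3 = r*(-10*w - 20) - 12*w^2 - 26*w - 4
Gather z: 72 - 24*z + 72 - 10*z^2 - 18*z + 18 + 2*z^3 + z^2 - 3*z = 2*z^3 - 9*z^2 - 45*z + 162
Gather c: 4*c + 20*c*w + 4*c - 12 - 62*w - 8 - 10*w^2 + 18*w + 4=c*(20*w + 8) - 10*w^2 - 44*w - 16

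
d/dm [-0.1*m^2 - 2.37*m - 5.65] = -0.2*m - 2.37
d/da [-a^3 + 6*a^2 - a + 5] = -3*a^2 + 12*a - 1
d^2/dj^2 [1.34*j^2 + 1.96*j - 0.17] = 2.68000000000000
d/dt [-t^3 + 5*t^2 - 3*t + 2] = -3*t^2 + 10*t - 3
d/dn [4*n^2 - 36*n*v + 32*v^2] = 8*n - 36*v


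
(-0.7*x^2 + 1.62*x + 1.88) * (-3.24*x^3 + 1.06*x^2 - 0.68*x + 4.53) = 2.268*x^5 - 5.9908*x^4 - 3.898*x^3 - 2.2798*x^2 + 6.0602*x + 8.5164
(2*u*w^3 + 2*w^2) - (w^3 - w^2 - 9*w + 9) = 2*u*w^3 - w^3 + 3*w^2 + 9*w - 9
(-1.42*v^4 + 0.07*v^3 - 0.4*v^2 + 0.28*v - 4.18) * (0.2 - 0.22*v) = 0.3124*v^5 - 0.2994*v^4 + 0.102*v^3 - 0.1416*v^2 + 0.9756*v - 0.836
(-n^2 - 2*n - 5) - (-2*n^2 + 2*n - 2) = n^2 - 4*n - 3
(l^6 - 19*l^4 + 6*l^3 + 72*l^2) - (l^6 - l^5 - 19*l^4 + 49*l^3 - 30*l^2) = l^5 - 43*l^3 + 102*l^2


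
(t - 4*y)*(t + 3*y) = t^2 - t*y - 12*y^2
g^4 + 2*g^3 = g^3*(g + 2)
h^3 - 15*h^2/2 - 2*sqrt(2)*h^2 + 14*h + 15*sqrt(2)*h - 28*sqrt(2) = (h - 4)*(h - 7/2)*(h - 2*sqrt(2))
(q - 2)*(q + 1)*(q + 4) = q^3 + 3*q^2 - 6*q - 8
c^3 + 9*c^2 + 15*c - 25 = (c - 1)*(c + 5)^2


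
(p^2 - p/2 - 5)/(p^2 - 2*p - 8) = (p - 5/2)/(p - 4)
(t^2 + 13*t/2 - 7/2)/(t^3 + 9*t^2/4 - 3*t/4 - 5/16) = 8*(t + 7)/(8*t^2 + 22*t + 5)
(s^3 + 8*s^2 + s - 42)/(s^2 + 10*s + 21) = s - 2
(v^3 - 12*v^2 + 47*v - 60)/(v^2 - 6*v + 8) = (v^2 - 8*v + 15)/(v - 2)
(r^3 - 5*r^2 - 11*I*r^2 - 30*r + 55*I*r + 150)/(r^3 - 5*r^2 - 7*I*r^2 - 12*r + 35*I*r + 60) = (r^2 - 11*I*r - 30)/(r^2 - 7*I*r - 12)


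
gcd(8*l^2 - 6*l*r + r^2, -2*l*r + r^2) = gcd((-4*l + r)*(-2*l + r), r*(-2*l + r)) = -2*l + r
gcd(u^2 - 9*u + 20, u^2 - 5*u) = u - 5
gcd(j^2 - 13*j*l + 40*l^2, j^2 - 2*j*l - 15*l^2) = j - 5*l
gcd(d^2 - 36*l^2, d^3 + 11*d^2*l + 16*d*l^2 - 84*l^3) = d + 6*l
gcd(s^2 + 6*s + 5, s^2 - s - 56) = 1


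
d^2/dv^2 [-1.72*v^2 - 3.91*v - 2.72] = -3.44000000000000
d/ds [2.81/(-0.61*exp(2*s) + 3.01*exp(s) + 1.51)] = (3.4282*exp(s) - 8.4581)*exp(s)/(-0.61*exp(2*s) + 3.01*exp(s) + 1.51)^2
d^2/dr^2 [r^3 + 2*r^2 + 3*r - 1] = 6*r + 4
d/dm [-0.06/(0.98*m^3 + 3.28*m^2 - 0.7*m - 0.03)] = (0.1764*m^2 + 0.3936*m - 0.042)/(0.98*m^3 + 3.28*m^2 - 0.7*m - 0.03)^2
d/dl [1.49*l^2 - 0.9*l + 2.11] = 2.98*l - 0.9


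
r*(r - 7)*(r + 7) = r^3 - 49*r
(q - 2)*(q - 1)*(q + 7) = q^3 + 4*q^2 - 19*q + 14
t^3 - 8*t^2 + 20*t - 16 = (t - 4)*(t - 2)^2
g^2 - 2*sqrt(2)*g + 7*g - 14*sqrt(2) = (g + 7)*(g - 2*sqrt(2))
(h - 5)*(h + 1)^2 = h^3 - 3*h^2 - 9*h - 5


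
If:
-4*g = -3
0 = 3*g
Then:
No Solution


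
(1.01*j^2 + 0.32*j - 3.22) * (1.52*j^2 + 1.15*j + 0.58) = 1.5352*j^4 + 1.6479*j^3 - 3.9406*j^2 - 3.5174*j - 1.8676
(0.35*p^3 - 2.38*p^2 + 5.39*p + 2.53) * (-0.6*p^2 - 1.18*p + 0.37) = -0.21*p^5 + 1.015*p^4 - 0.2961*p^3 - 8.7588*p^2 - 0.9911*p + 0.9361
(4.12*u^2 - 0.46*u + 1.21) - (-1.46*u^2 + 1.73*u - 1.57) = 5.58*u^2 - 2.19*u + 2.78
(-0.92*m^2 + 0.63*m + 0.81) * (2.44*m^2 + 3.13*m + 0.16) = -2.2448*m^4 - 1.3424*m^3 + 3.8011*m^2 + 2.6361*m + 0.1296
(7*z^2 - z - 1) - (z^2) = 6*z^2 - z - 1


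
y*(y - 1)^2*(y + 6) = y^4 + 4*y^3 - 11*y^2 + 6*y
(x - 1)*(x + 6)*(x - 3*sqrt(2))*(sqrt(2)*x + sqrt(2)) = sqrt(2)*x^4 - 6*x^3 + 6*sqrt(2)*x^3 - 36*x^2 - sqrt(2)*x^2 - 6*sqrt(2)*x + 6*x + 36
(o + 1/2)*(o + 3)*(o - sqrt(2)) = o^3 - sqrt(2)*o^2 + 7*o^2/2 - 7*sqrt(2)*o/2 + 3*o/2 - 3*sqrt(2)/2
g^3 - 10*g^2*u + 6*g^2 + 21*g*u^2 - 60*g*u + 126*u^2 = (g + 6)*(g - 7*u)*(g - 3*u)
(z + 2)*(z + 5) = z^2 + 7*z + 10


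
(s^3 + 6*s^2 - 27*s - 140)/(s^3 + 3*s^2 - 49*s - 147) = (s^2 - s - 20)/(s^2 - 4*s - 21)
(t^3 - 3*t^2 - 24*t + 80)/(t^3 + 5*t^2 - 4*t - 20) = (t^2 - 8*t + 16)/(t^2 - 4)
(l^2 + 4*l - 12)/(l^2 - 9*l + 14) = (l + 6)/(l - 7)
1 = 1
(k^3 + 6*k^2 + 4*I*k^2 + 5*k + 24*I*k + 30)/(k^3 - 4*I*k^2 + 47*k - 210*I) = (k^3 + k^2*(6 + 4*I) + k*(5 + 24*I) + 30)/(k^3 - 4*I*k^2 + 47*k - 210*I)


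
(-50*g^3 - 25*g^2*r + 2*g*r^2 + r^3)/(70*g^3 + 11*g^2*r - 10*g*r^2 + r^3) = (5*g + r)/(-7*g + r)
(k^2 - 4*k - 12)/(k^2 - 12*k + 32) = (k^2 - 4*k - 12)/(k^2 - 12*k + 32)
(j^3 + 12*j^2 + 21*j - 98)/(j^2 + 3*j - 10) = (j^2 + 14*j + 49)/(j + 5)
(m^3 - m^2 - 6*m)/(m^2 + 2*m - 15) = m*(m + 2)/(m + 5)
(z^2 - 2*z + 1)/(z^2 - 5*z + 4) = (z - 1)/(z - 4)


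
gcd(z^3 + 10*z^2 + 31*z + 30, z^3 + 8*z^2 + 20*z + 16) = z + 2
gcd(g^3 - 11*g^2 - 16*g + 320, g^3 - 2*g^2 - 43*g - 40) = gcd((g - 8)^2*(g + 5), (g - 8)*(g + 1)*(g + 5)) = g^2 - 3*g - 40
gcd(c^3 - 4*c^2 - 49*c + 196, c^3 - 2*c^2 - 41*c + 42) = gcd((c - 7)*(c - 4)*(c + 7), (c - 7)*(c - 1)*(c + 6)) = c - 7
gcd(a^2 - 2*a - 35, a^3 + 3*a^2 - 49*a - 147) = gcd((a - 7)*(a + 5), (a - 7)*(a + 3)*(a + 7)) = a - 7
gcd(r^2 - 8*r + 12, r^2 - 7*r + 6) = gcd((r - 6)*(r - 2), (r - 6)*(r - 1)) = r - 6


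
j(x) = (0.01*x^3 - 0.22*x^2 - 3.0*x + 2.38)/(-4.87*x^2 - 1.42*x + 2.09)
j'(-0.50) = -7.02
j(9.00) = 0.09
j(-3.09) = -0.23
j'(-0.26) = -2.12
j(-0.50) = 2.42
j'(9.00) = -0.01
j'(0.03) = -0.54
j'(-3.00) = -0.14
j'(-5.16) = -0.04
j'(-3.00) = -0.14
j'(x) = (9.74*x + 1.42)*(0.01*x^3 - 0.22*x^2 - 3.0*x + 2.38)/(-4.87*x^2 - 1.42*x + 2.09)^2 + (0.03*x^2 - 0.44*x - 3.0)/(-4.87*x^2 - 1.42*x + 2.09) = (-0.0487*x^4 - 0.0284*x^3 - 14.2349*x^2 + 22.2616*x - 2.8904)/(23.7169*x^4 + 13.8308*x^3 - 18.3402*x^2 - 5.9356*x + 4.3681)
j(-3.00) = -0.24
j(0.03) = 1.12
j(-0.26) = 1.48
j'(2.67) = -0.04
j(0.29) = 1.18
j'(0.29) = 1.47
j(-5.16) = -0.09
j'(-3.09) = -0.13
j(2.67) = 0.19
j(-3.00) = -0.24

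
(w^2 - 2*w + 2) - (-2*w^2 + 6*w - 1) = 3*w^2 - 8*w + 3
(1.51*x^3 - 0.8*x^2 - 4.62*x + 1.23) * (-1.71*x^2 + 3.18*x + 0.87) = -2.5821*x^5 + 6.1698*x^4 + 6.6699*x^3 - 17.4909*x^2 - 0.108*x + 1.0701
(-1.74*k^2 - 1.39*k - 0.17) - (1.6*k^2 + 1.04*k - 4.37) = -3.34*k^2 - 2.43*k + 4.2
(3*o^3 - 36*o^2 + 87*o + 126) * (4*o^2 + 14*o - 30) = 12*o^5 - 102*o^4 - 246*o^3 + 2802*o^2 - 846*o - 3780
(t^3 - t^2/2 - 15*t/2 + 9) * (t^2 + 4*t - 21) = t^5 + 7*t^4/2 - 61*t^3/2 - 21*t^2/2 + 387*t/2 - 189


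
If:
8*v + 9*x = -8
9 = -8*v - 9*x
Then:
No Solution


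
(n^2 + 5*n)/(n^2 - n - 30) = n/(n - 6)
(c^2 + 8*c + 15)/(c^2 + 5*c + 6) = (c + 5)/(c + 2)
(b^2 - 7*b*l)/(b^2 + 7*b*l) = (b - 7*l)/(b + 7*l)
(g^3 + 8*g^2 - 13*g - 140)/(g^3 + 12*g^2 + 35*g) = (g - 4)/g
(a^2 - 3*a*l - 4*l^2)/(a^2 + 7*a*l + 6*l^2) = (a - 4*l)/(a + 6*l)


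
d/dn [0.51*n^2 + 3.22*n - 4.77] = 1.02*n + 3.22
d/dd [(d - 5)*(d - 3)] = 2*d - 8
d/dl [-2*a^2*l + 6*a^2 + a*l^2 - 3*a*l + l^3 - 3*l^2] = -2*a^2 + 2*a*l - 3*a + 3*l^2 - 6*l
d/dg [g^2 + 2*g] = 2*g + 2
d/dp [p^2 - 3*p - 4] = 2*p - 3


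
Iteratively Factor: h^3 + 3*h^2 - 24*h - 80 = (h + 4)*(h^2 - h - 20) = (h + 4)^2*(h - 5)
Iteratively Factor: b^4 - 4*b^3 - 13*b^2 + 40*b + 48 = (b - 4)*(b^3 - 13*b - 12) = (b - 4)*(b + 1)*(b^2 - b - 12) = (b - 4)*(b + 1)*(b + 3)*(b - 4)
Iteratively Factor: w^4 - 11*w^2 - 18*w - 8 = (w + 2)*(w^3 - 2*w^2 - 7*w - 4) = (w + 1)*(w + 2)*(w^2 - 3*w - 4) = (w + 1)^2*(w + 2)*(w - 4)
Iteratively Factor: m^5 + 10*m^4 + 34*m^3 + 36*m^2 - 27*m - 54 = (m - 1)*(m^4 + 11*m^3 + 45*m^2 + 81*m + 54) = (m - 1)*(m + 3)*(m^3 + 8*m^2 + 21*m + 18) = (m - 1)*(m + 3)^2*(m^2 + 5*m + 6) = (m - 1)*(m + 2)*(m + 3)^2*(m + 3)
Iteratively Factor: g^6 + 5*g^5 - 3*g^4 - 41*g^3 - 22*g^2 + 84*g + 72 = (g + 3)*(g^5 + 2*g^4 - 9*g^3 - 14*g^2 + 20*g + 24) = (g + 1)*(g + 3)*(g^4 + g^3 - 10*g^2 - 4*g + 24) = (g + 1)*(g + 3)^2*(g^3 - 2*g^2 - 4*g + 8) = (g - 2)*(g + 1)*(g + 3)^2*(g^2 - 4) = (g - 2)*(g + 1)*(g + 2)*(g + 3)^2*(g - 2)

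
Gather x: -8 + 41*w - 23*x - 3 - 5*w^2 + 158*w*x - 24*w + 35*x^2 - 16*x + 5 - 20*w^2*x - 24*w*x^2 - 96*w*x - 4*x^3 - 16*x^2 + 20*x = -5*w^2 + 17*w - 4*x^3 + x^2*(19 - 24*w) + x*(-20*w^2 + 62*w - 19) - 6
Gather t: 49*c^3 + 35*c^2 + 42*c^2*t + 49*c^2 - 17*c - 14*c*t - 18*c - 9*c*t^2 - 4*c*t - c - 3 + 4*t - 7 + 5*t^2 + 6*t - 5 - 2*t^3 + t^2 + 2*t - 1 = 49*c^3 + 84*c^2 - 36*c - 2*t^3 + t^2*(6 - 9*c) + t*(42*c^2 - 18*c + 12) - 16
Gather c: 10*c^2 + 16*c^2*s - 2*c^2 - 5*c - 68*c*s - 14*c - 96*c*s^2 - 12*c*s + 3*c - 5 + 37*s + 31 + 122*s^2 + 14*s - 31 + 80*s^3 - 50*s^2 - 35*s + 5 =c^2*(16*s + 8) + c*(-96*s^2 - 80*s - 16) + 80*s^3 + 72*s^2 + 16*s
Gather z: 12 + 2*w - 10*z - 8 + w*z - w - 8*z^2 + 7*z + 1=w - 8*z^2 + z*(w - 3) + 5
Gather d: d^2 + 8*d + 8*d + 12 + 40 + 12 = d^2 + 16*d + 64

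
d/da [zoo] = 0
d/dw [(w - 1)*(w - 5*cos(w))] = w + (w - 1)*(5*sin(w) + 1) - 5*cos(w)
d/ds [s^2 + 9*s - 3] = 2*s + 9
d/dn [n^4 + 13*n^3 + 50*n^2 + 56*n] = 4*n^3 + 39*n^2 + 100*n + 56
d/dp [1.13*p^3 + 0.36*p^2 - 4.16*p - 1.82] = 3.39*p^2 + 0.72*p - 4.16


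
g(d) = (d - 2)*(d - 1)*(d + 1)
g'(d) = (d - 2)*(d - 1) + (d - 2)*(d + 1) + (d - 1)*(d + 1)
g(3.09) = 9.32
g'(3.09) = 15.28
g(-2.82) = -33.51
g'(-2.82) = 34.14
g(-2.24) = -17.03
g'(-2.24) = 23.01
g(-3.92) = -85.05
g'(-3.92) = 60.78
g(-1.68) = -6.71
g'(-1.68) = 14.19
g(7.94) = 368.54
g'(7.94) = 156.37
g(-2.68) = -28.93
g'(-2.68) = 31.27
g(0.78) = 0.48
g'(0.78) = -2.29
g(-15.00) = -3808.00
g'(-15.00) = 734.00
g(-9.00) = -880.00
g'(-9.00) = 278.00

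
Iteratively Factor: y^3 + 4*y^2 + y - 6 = (y + 2)*(y^2 + 2*y - 3) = (y + 2)*(y + 3)*(y - 1)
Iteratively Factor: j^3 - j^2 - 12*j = (j + 3)*(j^2 - 4*j) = j*(j + 3)*(j - 4)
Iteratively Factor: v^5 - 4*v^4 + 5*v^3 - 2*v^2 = (v - 1)*(v^4 - 3*v^3 + 2*v^2) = v*(v - 1)*(v^3 - 3*v^2 + 2*v) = v*(v - 1)^2*(v^2 - 2*v) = v*(v - 2)*(v - 1)^2*(v)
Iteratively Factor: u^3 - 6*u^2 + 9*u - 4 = (u - 4)*(u^2 - 2*u + 1) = (u - 4)*(u - 1)*(u - 1)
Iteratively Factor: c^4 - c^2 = (c)*(c^3 - c) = c^2*(c^2 - 1) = c^2*(c + 1)*(c - 1)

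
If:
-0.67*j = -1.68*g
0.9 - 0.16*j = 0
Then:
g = 2.24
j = 5.62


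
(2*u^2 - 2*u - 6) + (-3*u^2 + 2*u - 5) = -u^2 - 11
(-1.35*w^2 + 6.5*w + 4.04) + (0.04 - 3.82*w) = -1.35*w^2 + 2.68*w + 4.08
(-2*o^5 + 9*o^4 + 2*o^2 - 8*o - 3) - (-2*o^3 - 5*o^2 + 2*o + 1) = -2*o^5 + 9*o^4 + 2*o^3 + 7*o^2 - 10*o - 4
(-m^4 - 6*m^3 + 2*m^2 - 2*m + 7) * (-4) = 4*m^4 + 24*m^3 - 8*m^2 + 8*m - 28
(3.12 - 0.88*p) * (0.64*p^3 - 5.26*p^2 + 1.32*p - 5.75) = -0.5632*p^4 + 6.6256*p^3 - 17.5728*p^2 + 9.1784*p - 17.94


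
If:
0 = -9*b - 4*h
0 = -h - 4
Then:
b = 16/9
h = -4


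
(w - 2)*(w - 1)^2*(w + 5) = w^4 + w^3 - 15*w^2 + 23*w - 10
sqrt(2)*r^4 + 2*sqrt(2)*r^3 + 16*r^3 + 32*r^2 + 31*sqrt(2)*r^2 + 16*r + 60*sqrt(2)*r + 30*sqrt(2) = (r + 1)*(r + 3*sqrt(2))*(r + 5*sqrt(2))*(sqrt(2)*r + sqrt(2))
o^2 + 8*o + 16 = (o + 4)^2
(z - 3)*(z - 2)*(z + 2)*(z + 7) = z^4 + 4*z^3 - 25*z^2 - 16*z + 84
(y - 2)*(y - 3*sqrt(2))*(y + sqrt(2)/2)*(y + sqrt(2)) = y^4 - 3*sqrt(2)*y^3/2 - 2*y^3 - 8*y^2 + 3*sqrt(2)*y^2 - 3*sqrt(2)*y + 16*y + 6*sqrt(2)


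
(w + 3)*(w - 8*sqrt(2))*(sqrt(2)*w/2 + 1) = sqrt(2)*w^3/2 - 7*w^2 + 3*sqrt(2)*w^2/2 - 21*w - 8*sqrt(2)*w - 24*sqrt(2)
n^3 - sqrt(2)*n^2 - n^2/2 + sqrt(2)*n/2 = n*(n - 1/2)*(n - sqrt(2))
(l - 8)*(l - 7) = l^2 - 15*l + 56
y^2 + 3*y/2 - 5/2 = (y - 1)*(y + 5/2)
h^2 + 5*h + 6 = (h + 2)*(h + 3)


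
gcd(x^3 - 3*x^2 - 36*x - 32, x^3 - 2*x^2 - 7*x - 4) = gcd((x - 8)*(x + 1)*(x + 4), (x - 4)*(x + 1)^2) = x + 1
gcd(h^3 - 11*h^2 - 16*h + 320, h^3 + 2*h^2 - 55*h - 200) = h^2 - 3*h - 40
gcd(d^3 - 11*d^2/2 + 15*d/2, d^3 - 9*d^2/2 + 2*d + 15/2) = d^2 - 11*d/2 + 15/2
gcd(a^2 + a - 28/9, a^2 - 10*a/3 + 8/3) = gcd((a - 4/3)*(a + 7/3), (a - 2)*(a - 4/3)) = a - 4/3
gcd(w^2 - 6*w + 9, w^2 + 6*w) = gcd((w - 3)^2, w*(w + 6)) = 1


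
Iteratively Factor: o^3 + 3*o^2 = (o + 3)*(o^2) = o*(o + 3)*(o)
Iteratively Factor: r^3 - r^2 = (r)*(r^2 - r) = r*(r - 1)*(r)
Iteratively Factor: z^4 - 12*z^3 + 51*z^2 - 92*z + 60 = (z - 3)*(z^3 - 9*z^2 + 24*z - 20) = (z - 3)*(z - 2)*(z^2 - 7*z + 10) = (z - 5)*(z - 3)*(z - 2)*(z - 2)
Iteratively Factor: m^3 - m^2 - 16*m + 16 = (m - 4)*(m^2 + 3*m - 4) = (m - 4)*(m + 4)*(m - 1)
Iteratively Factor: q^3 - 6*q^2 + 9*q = (q - 3)*(q^2 - 3*q) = q*(q - 3)*(q - 3)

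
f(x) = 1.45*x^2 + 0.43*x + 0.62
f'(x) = 2.9*x + 0.43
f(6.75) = 69.59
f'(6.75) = 20.00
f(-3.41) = 16.01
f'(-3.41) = -9.46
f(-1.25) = 2.35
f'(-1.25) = -3.20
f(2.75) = 12.77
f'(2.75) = 8.40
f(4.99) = 38.87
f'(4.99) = 14.90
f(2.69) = 12.27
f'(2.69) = 8.23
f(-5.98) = 49.90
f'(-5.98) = -16.91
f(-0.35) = 0.65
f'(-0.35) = -0.58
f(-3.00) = 12.38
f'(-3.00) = -8.27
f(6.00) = 55.40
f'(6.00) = 17.83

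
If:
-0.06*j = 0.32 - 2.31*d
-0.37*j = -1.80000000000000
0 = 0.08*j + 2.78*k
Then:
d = 0.26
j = 4.86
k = -0.14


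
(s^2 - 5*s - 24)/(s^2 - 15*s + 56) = (s + 3)/(s - 7)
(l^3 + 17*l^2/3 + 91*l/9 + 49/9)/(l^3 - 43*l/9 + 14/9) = (3*l^2 + 10*l + 7)/(3*l^2 - 7*l + 2)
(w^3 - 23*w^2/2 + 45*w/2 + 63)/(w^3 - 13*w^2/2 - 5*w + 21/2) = (w - 6)/(w - 1)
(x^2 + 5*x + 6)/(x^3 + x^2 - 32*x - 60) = (x + 3)/(x^2 - x - 30)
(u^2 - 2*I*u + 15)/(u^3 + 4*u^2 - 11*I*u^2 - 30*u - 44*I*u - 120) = (u + 3*I)/(u^2 + u*(4 - 6*I) - 24*I)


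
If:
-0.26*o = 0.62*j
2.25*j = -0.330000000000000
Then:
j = -0.15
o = 0.35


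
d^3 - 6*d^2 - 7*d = d*(d - 7)*(d + 1)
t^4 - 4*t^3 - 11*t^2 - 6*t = t*(t - 6)*(t + 1)^2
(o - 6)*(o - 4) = o^2 - 10*o + 24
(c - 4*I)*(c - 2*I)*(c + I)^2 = c^4 - 4*I*c^3 + 3*c^2 - 10*I*c + 8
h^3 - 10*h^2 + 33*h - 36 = (h - 4)*(h - 3)^2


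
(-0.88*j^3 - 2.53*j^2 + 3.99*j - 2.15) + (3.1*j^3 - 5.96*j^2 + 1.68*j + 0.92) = 2.22*j^3 - 8.49*j^2 + 5.67*j - 1.23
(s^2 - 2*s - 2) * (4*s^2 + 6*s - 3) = 4*s^4 - 2*s^3 - 23*s^2 - 6*s + 6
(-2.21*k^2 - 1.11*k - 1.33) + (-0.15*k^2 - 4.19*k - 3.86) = -2.36*k^2 - 5.3*k - 5.19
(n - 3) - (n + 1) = -4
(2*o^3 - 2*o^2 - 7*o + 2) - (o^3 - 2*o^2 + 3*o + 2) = o^3 - 10*o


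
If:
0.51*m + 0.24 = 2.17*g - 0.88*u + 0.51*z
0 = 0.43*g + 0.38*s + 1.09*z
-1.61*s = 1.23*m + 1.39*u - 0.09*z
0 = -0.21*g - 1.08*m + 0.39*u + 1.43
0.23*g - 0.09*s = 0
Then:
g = -0.01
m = 1.01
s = -0.02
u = -0.87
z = 0.01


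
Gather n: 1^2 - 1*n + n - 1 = 0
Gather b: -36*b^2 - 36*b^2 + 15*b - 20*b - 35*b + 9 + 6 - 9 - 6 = -72*b^2 - 40*b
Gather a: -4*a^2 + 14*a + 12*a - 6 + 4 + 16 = -4*a^2 + 26*a + 14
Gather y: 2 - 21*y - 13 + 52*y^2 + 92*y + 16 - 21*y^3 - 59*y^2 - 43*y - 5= -21*y^3 - 7*y^2 + 28*y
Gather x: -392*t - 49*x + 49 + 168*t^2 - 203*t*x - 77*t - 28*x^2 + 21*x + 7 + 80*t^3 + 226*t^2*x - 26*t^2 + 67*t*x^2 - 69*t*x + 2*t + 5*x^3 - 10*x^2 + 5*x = 80*t^3 + 142*t^2 - 467*t + 5*x^3 + x^2*(67*t - 38) + x*(226*t^2 - 272*t - 23) + 56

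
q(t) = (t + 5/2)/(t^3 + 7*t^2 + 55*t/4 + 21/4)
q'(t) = (t + 5/2)*(-3*t^2 - 14*t - 55/4)/(t^3 + 7*t^2 + 55*t/4 + 21/4)^2 + 1/(t^3 + 7*t^2 + 55*t/4 + 21/4)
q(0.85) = 0.15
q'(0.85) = -0.14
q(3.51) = 0.03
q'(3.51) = -0.01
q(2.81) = 0.04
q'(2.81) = -0.02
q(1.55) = 0.09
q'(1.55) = -0.06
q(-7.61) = 0.04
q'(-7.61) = 0.02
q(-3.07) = -7.37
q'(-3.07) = -78.07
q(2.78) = 0.04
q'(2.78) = -0.02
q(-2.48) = -0.02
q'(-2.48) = -0.91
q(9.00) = 0.01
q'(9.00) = 0.00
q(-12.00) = 0.01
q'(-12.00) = 0.00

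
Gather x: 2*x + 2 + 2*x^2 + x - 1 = 2*x^2 + 3*x + 1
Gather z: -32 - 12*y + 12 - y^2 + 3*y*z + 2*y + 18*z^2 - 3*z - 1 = -y^2 - 10*y + 18*z^2 + z*(3*y - 3) - 21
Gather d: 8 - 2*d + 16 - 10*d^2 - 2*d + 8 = -10*d^2 - 4*d + 32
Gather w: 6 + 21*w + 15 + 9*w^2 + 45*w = 9*w^2 + 66*w + 21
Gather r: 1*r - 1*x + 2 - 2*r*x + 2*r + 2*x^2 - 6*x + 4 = r*(3 - 2*x) + 2*x^2 - 7*x + 6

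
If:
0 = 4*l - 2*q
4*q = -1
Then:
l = -1/8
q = -1/4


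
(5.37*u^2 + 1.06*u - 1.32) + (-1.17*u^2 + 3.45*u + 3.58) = 4.2*u^2 + 4.51*u + 2.26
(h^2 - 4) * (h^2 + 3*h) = h^4 + 3*h^3 - 4*h^2 - 12*h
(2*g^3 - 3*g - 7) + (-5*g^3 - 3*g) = -3*g^3 - 6*g - 7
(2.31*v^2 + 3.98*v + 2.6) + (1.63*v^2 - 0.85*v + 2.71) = 3.94*v^2 + 3.13*v + 5.31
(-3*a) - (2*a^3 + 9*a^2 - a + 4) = -2*a^3 - 9*a^2 - 2*a - 4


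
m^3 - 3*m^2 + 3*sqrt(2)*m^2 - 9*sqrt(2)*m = m*(m - 3)*(m + 3*sqrt(2))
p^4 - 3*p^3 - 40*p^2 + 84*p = p*(p - 7)*(p - 2)*(p + 6)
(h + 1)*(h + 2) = h^2 + 3*h + 2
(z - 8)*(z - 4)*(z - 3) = z^3 - 15*z^2 + 68*z - 96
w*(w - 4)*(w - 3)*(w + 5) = w^4 - 2*w^3 - 23*w^2 + 60*w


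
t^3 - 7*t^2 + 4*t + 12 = (t - 6)*(t - 2)*(t + 1)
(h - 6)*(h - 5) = h^2 - 11*h + 30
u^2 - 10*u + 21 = (u - 7)*(u - 3)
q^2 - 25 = (q - 5)*(q + 5)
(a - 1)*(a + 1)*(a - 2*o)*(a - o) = a^4 - 3*a^3*o + 2*a^2*o^2 - a^2 + 3*a*o - 2*o^2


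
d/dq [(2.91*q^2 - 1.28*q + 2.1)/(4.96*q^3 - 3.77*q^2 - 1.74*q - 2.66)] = (-14.4336*q^4 + 12.6976*q^3 - 41.137*q^2 + 0.3528*q + 7.0588)/(24.6016*q^6 - 37.3984*q^5 - 3.0479*q^4 - 13.2676*q^3 + 23.084*q^2 + 9.2568*q + 7.0756)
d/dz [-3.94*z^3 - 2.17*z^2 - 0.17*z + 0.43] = -11.82*z^2 - 4.34*z - 0.17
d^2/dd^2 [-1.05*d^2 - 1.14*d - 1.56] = -2.10000000000000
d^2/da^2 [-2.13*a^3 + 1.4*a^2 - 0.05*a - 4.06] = 2.8 - 12.78*a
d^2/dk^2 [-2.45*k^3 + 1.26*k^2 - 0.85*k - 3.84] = 2.52 - 14.7*k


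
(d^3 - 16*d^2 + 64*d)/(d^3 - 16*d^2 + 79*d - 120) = d*(d - 8)/(d^2 - 8*d + 15)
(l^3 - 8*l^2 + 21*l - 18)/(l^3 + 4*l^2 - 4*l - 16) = (l^2 - 6*l + 9)/(l^2 + 6*l + 8)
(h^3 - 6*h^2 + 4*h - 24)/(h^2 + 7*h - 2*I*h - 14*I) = (h^2 + 2*h*(-3 + I) - 12*I)/(h + 7)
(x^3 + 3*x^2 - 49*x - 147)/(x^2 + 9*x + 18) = (x^2 - 49)/(x + 6)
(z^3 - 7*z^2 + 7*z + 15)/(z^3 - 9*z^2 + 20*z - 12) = (z^3 - 7*z^2 + 7*z + 15)/(z^3 - 9*z^2 + 20*z - 12)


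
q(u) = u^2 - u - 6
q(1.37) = -5.49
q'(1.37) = 1.74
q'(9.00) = 17.00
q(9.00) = 66.00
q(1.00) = -6.00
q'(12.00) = 23.00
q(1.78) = -4.61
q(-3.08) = 6.57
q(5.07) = 14.63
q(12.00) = 126.00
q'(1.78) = 2.56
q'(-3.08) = -7.16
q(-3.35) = 8.57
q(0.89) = -6.10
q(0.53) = -6.25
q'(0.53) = 0.06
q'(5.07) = 9.14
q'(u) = 2*u - 1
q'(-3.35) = -7.70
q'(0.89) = 0.78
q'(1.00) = 1.00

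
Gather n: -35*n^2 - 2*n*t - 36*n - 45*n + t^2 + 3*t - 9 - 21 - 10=-35*n^2 + n*(-2*t - 81) + t^2 + 3*t - 40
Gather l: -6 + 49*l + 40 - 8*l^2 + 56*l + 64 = -8*l^2 + 105*l + 98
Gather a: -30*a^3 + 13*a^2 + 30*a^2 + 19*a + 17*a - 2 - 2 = -30*a^3 + 43*a^2 + 36*a - 4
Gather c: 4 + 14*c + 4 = 14*c + 8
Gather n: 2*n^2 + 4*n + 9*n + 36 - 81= 2*n^2 + 13*n - 45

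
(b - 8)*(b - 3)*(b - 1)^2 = b^4 - 13*b^3 + 47*b^2 - 59*b + 24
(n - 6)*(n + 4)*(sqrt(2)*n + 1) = sqrt(2)*n^3 - 2*sqrt(2)*n^2 + n^2 - 24*sqrt(2)*n - 2*n - 24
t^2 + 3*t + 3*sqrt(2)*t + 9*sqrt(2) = (t + 3)*(t + 3*sqrt(2))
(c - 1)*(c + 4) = c^2 + 3*c - 4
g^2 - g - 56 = (g - 8)*(g + 7)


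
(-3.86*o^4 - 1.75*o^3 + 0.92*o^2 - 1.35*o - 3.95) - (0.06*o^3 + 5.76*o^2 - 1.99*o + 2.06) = -3.86*o^4 - 1.81*o^3 - 4.84*o^2 + 0.64*o - 6.01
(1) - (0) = 1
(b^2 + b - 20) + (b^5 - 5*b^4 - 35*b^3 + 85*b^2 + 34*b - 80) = b^5 - 5*b^4 - 35*b^3 + 86*b^2 + 35*b - 100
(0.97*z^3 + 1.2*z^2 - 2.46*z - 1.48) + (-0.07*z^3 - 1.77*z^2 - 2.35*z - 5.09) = 0.9*z^3 - 0.57*z^2 - 4.81*z - 6.57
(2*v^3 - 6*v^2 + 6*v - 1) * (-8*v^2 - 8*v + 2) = -16*v^5 + 32*v^4 + 4*v^3 - 52*v^2 + 20*v - 2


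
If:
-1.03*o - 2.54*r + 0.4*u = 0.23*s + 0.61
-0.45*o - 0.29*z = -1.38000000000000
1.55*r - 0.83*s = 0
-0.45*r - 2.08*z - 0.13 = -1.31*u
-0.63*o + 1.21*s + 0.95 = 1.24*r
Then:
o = 1.35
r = -0.10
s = -0.18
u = 4.29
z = 2.66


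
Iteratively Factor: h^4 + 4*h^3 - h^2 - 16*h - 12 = (h - 2)*(h^3 + 6*h^2 + 11*h + 6) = (h - 2)*(h + 3)*(h^2 + 3*h + 2) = (h - 2)*(h + 1)*(h + 3)*(h + 2)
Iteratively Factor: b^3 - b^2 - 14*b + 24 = (b + 4)*(b^2 - 5*b + 6) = (b - 3)*(b + 4)*(b - 2)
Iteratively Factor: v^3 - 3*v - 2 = (v + 1)*(v^2 - v - 2) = (v - 2)*(v + 1)*(v + 1)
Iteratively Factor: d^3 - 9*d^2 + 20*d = (d)*(d^2 - 9*d + 20) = d*(d - 5)*(d - 4)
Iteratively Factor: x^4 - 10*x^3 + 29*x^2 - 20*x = (x)*(x^3 - 10*x^2 + 29*x - 20) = x*(x - 4)*(x^2 - 6*x + 5) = x*(x - 5)*(x - 4)*(x - 1)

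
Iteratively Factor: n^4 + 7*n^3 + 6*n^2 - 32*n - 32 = (n + 1)*(n^3 + 6*n^2 - 32) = (n - 2)*(n + 1)*(n^2 + 8*n + 16) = (n - 2)*(n + 1)*(n + 4)*(n + 4)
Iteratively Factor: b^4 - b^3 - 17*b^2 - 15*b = (b + 3)*(b^3 - 4*b^2 - 5*b) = (b + 1)*(b + 3)*(b^2 - 5*b) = (b - 5)*(b + 1)*(b + 3)*(b)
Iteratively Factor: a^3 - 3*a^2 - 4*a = (a - 4)*(a^2 + a) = (a - 4)*(a + 1)*(a)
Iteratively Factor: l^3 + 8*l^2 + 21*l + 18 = (l + 3)*(l^2 + 5*l + 6) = (l + 3)^2*(l + 2)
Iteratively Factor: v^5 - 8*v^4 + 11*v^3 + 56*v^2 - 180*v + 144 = (v - 4)*(v^4 - 4*v^3 - 5*v^2 + 36*v - 36) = (v - 4)*(v - 3)*(v^3 - v^2 - 8*v + 12) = (v - 4)*(v - 3)*(v - 2)*(v^2 + v - 6) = (v - 4)*(v - 3)*(v - 2)*(v + 3)*(v - 2)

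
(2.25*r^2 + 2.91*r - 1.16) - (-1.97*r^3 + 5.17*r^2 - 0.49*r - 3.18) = 1.97*r^3 - 2.92*r^2 + 3.4*r + 2.02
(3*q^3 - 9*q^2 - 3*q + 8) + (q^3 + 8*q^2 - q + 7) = 4*q^3 - q^2 - 4*q + 15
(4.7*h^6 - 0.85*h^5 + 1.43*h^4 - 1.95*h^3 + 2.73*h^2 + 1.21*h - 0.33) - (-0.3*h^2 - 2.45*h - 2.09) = 4.7*h^6 - 0.85*h^5 + 1.43*h^4 - 1.95*h^3 + 3.03*h^2 + 3.66*h + 1.76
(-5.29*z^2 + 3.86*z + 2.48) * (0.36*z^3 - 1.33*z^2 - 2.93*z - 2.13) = -1.9044*z^5 + 8.4253*z^4 + 11.2587*z^3 - 3.3405*z^2 - 15.4882*z - 5.2824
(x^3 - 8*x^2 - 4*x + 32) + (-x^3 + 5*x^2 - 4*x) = -3*x^2 - 8*x + 32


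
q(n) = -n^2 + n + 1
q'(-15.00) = 31.00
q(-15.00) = -239.00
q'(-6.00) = 13.00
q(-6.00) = -41.00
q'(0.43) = 0.14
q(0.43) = 1.25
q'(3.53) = -6.06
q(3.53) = -7.93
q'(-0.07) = 1.14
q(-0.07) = 0.93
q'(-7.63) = 16.26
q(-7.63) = -64.85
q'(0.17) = 0.66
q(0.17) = 1.14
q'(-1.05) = 3.10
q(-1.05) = -1.15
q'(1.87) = -2.74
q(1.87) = -0.63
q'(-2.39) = 5.78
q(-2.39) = -7.10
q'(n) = 1 - 2*n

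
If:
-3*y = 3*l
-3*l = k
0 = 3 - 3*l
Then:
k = -3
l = 1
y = -1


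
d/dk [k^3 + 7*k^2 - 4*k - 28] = 3*k^2 + 14*k - 4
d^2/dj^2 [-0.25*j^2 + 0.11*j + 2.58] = -0.500000000000000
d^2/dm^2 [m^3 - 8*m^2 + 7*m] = 6*m - 16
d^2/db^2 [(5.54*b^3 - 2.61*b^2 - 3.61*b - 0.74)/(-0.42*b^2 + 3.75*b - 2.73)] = (1.77635683940025e-15*b^5 - 1.4210854715202e-14*b^4 - 133.613064*b^3 + 323.12196*b^2 - 279.562752*b + 131.93442)/(0.074088*b^6 - 1.9845*b^5 + 19.163466*b^4 - 78.532875*b^3 + 124.562529*b^2 - 83.845125*b + 20.346417)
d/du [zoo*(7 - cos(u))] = zoo*sin(u)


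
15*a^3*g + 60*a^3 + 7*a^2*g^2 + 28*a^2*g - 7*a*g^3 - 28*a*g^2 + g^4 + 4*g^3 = (-5*a + g)*(-3*a + g)*(a + g)*(g + 4)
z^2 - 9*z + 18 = (z - 6)*(z - 3)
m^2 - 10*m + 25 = (m - 5)^2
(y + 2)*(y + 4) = y^2 + 6*y + 8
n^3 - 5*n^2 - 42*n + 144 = (n - 8)*(n - 3)*(n + 6)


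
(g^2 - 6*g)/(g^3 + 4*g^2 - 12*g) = (g - 6)/(g^2 + 4*g - 12)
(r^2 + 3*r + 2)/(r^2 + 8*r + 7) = (r + 2)/(r + 7)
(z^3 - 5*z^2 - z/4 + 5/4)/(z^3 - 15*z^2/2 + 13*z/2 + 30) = (4*z^2 - 1)/(2*(2*z^2 - 5*z - 12))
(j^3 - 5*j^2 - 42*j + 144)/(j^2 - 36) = (j^2 - 11*j + 24)/(j - 6)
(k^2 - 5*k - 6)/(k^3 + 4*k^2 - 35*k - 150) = (k + 1)/(k^2 + 10*k + 25)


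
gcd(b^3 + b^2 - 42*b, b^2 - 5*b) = b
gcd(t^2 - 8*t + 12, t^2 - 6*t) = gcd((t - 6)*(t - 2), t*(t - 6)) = t - 6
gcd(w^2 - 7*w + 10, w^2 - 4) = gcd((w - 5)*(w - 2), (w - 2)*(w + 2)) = w - 2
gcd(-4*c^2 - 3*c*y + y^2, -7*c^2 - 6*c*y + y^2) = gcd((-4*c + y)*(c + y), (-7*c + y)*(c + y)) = c + y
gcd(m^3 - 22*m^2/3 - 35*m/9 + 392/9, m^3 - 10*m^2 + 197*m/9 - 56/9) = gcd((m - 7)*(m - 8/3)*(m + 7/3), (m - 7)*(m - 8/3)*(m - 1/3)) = m^2 - 29*m/3 + 56/3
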